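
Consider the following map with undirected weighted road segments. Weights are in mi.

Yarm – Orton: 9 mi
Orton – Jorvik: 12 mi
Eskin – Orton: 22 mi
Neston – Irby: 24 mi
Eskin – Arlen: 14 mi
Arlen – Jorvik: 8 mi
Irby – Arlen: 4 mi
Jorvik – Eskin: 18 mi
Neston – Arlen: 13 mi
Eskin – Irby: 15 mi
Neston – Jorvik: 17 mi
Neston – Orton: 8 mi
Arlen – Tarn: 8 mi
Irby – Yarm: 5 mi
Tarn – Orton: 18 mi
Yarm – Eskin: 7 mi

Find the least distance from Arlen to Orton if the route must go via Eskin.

30 mi

Best Arlen to Eskin: Arlen–Eskin costing 14
Best Eskin to Orton: Eskin–Yarm–Orton costing 16
Total via Eskin: 14 + 16 = 30 mi.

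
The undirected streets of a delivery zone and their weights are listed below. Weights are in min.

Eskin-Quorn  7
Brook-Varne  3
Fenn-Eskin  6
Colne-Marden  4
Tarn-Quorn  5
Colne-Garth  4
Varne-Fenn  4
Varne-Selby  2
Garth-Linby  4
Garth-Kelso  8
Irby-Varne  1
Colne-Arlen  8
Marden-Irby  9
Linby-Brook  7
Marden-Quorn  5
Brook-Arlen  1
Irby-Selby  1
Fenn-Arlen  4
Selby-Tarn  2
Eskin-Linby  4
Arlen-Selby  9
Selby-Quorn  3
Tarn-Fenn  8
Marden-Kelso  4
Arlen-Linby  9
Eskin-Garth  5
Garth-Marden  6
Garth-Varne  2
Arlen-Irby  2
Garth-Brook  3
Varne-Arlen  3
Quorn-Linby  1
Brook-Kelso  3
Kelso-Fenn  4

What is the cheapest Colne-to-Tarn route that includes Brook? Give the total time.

Best Colne to Brook: Colne–Garth–Brook costing 7
Shortest Brook→Tarn: Brook–Arlen–Irby–Selby–Tarn = 6
Total via Brook: 7 + 6 = 13 min.

13 min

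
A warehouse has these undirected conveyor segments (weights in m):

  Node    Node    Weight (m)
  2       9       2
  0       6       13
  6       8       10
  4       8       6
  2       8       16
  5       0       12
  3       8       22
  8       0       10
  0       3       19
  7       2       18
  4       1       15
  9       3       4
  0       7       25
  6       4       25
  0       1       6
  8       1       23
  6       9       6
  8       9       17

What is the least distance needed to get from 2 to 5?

Settle nodes by increasing distance from 2:
2: 0
9: 2  (via 2)
3: 6  (via 9)
6: 8  (via 9)
8: 16  (via 2)
7: 18  (via 2)
0: 21  (via 6)
4: 22  (via 8)
1: 27  (via 0)
5: 33  (via 0)
Shortest route: 2 → 9 → 6 → 0 → 5 = 33 m.

33 m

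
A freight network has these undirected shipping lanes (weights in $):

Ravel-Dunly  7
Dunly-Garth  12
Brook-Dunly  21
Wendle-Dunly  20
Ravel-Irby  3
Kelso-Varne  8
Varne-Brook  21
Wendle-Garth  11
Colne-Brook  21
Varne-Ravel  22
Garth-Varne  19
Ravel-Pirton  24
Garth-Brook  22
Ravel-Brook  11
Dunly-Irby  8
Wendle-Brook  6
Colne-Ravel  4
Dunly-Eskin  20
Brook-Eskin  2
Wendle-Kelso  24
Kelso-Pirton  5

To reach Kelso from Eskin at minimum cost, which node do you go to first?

Brook

Compare a few routes:
Eskin → Brook → Ravel → Varne → Kelso: 2+11+22+8 = 43
Eskin → Brook → Wendle → Kelso: 2+6+24 = 32
Eskin → Brook → Varne → Kelso: 2+21+8 = 31
Eskin → Brook → Ravel → Pirton → Kelso: 2+11+24+5 = 42
The minimum is $31 via Eskin → Brook → Varne → Kelso.
So from Eskin the first move is to Brook.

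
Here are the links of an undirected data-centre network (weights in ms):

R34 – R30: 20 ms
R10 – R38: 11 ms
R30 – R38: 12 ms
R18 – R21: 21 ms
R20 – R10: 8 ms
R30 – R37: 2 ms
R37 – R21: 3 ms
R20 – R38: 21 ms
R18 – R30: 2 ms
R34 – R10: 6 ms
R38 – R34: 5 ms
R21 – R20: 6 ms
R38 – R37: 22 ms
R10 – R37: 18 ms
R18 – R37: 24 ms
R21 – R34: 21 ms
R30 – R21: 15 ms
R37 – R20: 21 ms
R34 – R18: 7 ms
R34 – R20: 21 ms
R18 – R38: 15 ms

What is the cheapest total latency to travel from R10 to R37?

17 ms

Enumerating some paths:
R10 - R37: 18 = 18
R10 - R20 - R21 - R37: 8+6+3 = 17
Cheapest is R10 - R20 - R21 - R37 at 17 ms.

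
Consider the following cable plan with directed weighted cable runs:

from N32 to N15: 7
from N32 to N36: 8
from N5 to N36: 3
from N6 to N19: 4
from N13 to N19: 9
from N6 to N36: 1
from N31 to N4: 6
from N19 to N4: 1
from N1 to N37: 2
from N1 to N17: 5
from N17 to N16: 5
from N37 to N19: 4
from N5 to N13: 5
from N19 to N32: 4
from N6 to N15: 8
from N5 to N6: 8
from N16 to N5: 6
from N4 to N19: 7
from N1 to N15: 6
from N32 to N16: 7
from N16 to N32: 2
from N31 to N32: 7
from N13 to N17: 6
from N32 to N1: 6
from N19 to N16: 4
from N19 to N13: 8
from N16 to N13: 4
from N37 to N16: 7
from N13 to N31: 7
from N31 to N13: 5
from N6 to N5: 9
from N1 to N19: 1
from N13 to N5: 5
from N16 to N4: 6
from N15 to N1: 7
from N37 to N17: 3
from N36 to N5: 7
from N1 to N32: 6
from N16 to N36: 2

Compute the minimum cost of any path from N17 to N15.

14

Enumerating some paths:
N17 → N16 → N5 → N6 → N15: 5+6+8+8 = 27
N17 → N16 → N32 → N1 → N15: 5+2+6+6 = 19
N17 → N16 → N32 → N15: 5+2+7 = 14
Cheapest is N17 → N16 → N32 → N15 at 14.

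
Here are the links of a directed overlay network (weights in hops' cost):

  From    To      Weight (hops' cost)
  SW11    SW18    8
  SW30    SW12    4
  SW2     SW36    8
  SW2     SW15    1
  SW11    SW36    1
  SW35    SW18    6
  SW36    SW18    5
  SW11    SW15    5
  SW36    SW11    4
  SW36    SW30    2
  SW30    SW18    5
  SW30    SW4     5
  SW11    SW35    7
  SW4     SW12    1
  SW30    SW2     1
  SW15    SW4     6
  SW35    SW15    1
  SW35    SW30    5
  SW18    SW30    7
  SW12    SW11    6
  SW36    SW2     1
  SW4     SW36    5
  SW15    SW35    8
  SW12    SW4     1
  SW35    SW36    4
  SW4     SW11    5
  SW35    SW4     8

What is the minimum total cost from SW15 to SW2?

Compare a few routes:
SW15 - SW4 - SW11 - SW36 - SW2: 6+5+1+1 = 13
SW15 - SW35 - SW36 - SW2: 8+4+1 = 13
SW15 - SW4 - SW36 - SW2: 6+5+1 = 12
Cheapest is SW15 - SW4 - SW36 - SW2 at 12 hops' cost.

12 hops' cost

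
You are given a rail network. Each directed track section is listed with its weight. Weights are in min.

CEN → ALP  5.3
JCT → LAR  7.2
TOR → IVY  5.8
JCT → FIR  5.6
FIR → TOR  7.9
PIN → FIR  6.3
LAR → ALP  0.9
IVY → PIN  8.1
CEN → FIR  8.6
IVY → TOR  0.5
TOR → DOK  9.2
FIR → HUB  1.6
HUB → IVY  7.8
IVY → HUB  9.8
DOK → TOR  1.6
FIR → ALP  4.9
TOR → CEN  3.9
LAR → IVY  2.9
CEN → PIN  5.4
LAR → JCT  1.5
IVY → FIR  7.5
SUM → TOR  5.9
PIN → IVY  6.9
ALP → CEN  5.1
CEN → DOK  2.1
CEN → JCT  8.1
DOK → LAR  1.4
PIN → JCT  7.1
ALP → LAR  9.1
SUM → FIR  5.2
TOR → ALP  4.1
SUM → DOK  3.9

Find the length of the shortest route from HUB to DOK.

14.3 min

Settle nodes by increasing distance from HUB:
HUB: 0
IVY: 7.8  (via HUB)
TOR: 8.3  (via IVY)
CEN: 12.2  (via TOR)
ALP: 12.4  (via TOR)
DOK: 14.3  (via CEN)
Shortest route: HUB–IVY–TOR–CEN–DOK = 14.3 min.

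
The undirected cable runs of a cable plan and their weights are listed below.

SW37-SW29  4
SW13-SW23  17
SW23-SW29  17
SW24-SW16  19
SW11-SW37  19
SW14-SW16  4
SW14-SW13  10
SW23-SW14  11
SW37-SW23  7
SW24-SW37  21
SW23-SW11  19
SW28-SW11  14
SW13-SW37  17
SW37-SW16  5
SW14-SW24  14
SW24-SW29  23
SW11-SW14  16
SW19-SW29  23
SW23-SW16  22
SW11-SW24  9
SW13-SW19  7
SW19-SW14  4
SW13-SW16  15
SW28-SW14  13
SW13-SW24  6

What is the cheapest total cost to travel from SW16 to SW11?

Compare a few routes:
SW16 → SW14 → SW11: 4+16 = 20
SW16 → SW37 → SW11: 5+19 = 24
Cheapest is SW16 → SW14 → SW11 at 20.

20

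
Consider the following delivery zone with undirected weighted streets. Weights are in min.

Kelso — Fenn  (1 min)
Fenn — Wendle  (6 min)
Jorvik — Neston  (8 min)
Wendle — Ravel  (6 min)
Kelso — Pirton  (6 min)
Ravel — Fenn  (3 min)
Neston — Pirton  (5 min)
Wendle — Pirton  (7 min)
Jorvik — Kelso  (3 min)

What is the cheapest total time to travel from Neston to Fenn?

12 min

Compare a few routes:
Neston - Pirton - Wendle - Fenn: 5+7+6 = 18
Neston - Jorvik - Kelso - Pirton - Wendle - Fenn: 8+3+6+7+6 = 30
Neston - Pirton - Kelso - Fenn: 5+6+1 = 12
Neston - Pirton - Wendle - Ravel - Fenn: 5+7+6+3 = 21
Cheapest is Neston - Pirton - Kelso - Fenn at 12 min.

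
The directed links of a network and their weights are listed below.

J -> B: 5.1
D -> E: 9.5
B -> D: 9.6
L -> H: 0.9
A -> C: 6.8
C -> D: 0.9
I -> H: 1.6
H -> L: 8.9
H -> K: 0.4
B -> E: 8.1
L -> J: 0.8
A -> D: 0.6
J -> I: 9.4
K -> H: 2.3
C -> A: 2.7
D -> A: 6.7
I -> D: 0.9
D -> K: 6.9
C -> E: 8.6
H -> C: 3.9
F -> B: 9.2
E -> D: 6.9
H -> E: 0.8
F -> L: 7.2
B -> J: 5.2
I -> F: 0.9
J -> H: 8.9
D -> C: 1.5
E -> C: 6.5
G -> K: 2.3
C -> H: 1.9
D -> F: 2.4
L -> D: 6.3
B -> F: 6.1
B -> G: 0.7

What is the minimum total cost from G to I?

Running Dijkstra from G:
G: 0
K: 2.3  (via G)
H: 4.6  (via K)
E: 5.4  (via H)
C: 8.5  (via H)
D: 9.4  (via C)
A: 11.2  (via C)
F: 11.8  (via D)
L: 13.5  (via H)
J: 14.3  (via L)
B: 19.4  (via J)
I: 23.7  (via J)
Shortest route: G–K–H–L–J–I = 23.7.

23.7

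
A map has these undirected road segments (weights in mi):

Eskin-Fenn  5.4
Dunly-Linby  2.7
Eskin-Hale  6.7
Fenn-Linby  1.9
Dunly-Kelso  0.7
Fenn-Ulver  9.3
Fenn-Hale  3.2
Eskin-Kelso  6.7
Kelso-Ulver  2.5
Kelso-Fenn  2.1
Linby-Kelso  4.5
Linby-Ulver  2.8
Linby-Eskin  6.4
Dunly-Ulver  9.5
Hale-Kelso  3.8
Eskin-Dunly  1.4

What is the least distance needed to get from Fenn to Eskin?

4.2 mi

Enumerating some paths:
Fenn - Eskin: 5.4 = 5.4
Fenn - Kelso - Dunly - Eskin: 2.1+0.7+1.4 = 4.2
Cheapest is Fenn - Kelso - Dunly - Eskin at 4.2 mi.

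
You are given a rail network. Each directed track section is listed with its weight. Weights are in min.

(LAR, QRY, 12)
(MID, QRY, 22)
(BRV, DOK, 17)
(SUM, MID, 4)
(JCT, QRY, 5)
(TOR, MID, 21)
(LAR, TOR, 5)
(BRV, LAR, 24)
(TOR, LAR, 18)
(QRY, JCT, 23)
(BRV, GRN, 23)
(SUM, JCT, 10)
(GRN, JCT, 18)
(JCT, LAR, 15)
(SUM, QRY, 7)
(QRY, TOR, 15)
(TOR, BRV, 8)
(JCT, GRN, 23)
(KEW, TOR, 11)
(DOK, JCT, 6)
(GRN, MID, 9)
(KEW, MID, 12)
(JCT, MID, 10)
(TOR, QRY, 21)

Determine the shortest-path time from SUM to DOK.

Running Dijkstra from SUM:
SUM: 0
MID: 4  (via SUM)
QRY: 7  (via SUM)
JCT: 10  (via SUM)
TOR: 22  (via QRY)
LAR: 25  (via JCT)
BRV: 30  (via TOR)
GRN: 33  (via JCT)
DOK: 47  (via BRV)
Shortest route: SUM → QRY → TOR → BRV → DOK = 47 min.

47 min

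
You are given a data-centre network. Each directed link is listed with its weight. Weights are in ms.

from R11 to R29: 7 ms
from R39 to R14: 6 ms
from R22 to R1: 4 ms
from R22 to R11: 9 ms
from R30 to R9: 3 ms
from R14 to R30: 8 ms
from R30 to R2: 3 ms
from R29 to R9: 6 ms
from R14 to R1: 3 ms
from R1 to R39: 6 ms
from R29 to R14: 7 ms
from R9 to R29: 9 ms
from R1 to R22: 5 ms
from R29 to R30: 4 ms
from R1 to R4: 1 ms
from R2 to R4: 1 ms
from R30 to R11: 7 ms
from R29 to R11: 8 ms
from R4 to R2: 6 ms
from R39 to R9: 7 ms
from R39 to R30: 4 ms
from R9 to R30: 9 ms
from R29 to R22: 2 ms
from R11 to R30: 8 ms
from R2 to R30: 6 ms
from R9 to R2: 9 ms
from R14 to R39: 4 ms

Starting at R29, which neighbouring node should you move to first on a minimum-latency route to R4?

R22

Compare a few routes:
R29 - R9 - R2 - R4: 6+9+1 = 16
R29 - R22 - R1 - R4: 2+4+1 = 7
R29 - R30 - R2 - R4: 4+3+1 = 8
R29 - R14 - R1 - R4: 7+3+1 = 11
Cheapest is R29 - R22 - R1 - R4 at 7 ms.
So from R29 the first move is to R22.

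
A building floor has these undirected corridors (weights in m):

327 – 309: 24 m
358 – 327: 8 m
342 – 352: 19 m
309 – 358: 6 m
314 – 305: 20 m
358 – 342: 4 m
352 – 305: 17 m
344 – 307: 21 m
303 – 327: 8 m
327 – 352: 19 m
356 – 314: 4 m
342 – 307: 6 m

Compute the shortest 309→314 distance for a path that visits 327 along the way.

Best 309 to 327: 309 → 358 → 327 costing 14
Shortest 327→314: 327 → 352 → 305 → 314 = 56
Total via 327: 14 + 56 = 70 m.

70 m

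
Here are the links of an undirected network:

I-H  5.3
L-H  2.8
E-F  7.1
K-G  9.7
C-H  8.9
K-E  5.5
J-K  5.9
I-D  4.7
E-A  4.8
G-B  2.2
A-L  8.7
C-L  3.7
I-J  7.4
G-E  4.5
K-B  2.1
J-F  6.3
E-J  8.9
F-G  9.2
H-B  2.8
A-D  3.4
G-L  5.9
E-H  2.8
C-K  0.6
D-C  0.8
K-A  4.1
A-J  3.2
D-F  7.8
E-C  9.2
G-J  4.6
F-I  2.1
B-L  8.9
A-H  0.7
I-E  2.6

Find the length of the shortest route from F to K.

8.2

Shortest distances from F:
F: 0
I: 2.1  (via F)
E: 4.7  (via I)
J: 6.3  (via F)
D: 6.8  (via I)
H: 7.4  (via I)
C: 7.6  (via D)
A: 8.1  (via H)
K: 8.2  (via C)
Shortest route: F–I–D–C–K = 8.2.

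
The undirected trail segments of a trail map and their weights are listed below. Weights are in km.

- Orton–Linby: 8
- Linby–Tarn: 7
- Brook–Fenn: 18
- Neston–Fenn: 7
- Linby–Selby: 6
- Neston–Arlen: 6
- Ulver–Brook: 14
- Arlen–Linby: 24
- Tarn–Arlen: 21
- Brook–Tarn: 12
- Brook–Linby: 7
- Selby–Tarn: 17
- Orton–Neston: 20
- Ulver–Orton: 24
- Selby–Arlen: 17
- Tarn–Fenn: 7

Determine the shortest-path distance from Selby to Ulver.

Compare a few routes:
Selby–Linby–Orton–Ulver: 6+8+24 = 38
Selby–Linby–Brook–Ulver: 6+7+14 = 27
The minimum is 27 km via Selby–Linby–Brook–Ulver.

27 km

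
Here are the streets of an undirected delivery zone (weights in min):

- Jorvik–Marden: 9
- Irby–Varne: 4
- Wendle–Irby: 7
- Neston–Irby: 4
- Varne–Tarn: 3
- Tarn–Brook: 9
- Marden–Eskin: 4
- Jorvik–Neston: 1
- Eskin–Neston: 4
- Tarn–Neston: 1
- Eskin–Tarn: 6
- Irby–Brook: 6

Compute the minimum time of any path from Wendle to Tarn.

12 min

Settle nodes by increasing distance from Wendle:
Wendle: 0
Irby: 7  (via Wendle)
Neston: 11  (via Irby)
Varne: 11  (via Irby)
Tarn: 12  (via Neston)
Shortest route: Wendle–Irby–Neston–Tarn = 12 min.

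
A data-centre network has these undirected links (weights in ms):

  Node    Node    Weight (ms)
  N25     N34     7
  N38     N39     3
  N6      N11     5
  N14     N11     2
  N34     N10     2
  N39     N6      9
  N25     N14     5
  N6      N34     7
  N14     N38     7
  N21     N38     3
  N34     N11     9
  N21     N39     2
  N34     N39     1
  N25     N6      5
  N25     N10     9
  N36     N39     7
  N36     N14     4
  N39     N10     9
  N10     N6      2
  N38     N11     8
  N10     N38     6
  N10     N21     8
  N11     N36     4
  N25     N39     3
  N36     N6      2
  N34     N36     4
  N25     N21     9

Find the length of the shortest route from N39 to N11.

9 ms

Shortest distances from N39:
N39: 0
N34: 1  (via N39)
N21: 2  (via N39)
N25: 3  (via N39)
N38: 3  (via N39)
N10: 3  (via N34)
N6: 5  (via N10)
N36: 5  (via N34)
N14: 8  (via N25)
N11: 9  (via N36)
Shortest route: N39–N34–N36–N11 = 9 ms.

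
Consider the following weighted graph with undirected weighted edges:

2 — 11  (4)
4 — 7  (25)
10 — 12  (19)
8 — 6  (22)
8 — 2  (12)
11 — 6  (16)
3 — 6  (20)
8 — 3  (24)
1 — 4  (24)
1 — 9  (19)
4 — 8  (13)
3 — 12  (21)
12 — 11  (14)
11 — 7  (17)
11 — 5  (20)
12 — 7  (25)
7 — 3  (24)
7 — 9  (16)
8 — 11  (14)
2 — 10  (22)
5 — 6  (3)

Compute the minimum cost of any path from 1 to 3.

Shortest distances from 1:
1: 0
9: 19  (via 1)
4: 24  (via 1)
7: 35  (via 9)
8: 37  (via 4)
2: 49  (via 8)
11: 51  (via 8)
3: 59  (via 7)
Shortest route: 1–9–7–3 = 59.

59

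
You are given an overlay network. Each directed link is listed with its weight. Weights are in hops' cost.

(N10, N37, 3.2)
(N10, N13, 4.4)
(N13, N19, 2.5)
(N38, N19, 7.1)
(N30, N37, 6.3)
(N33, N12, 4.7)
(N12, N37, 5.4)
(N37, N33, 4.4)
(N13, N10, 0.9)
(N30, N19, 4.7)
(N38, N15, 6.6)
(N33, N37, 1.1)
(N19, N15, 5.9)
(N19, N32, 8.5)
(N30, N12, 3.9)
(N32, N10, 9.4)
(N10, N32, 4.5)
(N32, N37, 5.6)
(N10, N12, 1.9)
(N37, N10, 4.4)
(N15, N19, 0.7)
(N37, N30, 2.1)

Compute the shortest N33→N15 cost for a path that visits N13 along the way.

Shortest N33→N13: N33 → N37 → N10 → N13 = 9.9
Best N13 to N15: N13 → N19 → N15 costing 8.4
Total via N13: 9.9 + 8.4 = 18.3 hops' cost.

18.3 hops' cost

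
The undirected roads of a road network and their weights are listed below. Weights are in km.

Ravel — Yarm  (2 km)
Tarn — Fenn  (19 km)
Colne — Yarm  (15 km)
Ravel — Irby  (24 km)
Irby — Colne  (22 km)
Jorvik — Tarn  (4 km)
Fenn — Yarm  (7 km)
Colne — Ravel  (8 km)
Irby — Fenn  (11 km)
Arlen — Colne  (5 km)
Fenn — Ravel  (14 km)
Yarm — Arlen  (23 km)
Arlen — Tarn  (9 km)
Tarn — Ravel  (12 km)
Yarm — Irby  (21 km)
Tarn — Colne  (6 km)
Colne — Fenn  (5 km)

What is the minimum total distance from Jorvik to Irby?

Shortest distances from Jorvik:
Jorvik: 0
Tarn: 4  (via Jorvik)
Colne: 10  (via Tarn)
Arlen: 13  (via Tarn)
Fenn: 15  (via Colne)
Ravel: 16  (via Tarn)
Yarm: 18  (via Ravel)
Irby: 26  (via Fenn)
Shortest route: Jorvik → Tarn → Colne → Fenn → Irby = 26 km.

26 km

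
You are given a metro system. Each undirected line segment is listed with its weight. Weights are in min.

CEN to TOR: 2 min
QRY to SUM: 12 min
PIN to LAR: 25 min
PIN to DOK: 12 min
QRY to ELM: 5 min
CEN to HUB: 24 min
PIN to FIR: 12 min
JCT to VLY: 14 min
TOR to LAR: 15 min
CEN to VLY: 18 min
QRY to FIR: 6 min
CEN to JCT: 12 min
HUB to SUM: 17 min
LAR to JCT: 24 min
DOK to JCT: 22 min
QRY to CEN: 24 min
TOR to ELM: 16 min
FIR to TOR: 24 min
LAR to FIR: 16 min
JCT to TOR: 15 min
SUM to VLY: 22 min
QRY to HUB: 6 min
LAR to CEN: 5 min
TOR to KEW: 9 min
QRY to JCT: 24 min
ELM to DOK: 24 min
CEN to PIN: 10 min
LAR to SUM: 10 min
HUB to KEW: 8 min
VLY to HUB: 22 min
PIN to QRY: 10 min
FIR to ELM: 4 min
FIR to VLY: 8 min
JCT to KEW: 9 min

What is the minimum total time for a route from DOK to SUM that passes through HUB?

45 min

Best DOK to HUB: DOK → PIN → QRY → HUB costing 28
Shortest HUB→SUM: HUB → SUM = 17
Total via HUB: 28 + 17 = 45 min.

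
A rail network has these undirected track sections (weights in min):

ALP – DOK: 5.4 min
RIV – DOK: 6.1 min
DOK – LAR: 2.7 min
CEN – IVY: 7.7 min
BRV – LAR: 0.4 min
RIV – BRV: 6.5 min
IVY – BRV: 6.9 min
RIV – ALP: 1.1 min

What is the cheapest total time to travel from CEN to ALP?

22.2 min

Settle nodes by increasing distance from CEN:
CEN: 0
IVY: 7.7  (via CEN)
BRV: 14.6  (via IVY)
LAR: 15  (via BRV)
DOK: 17.7  (via LAR)
RIV: 21.1  (via BRV)
ALP: 22.2  (via RIV)
Shortest route: CEN–IVY–BRV–RIV–ALP = 22.2 min.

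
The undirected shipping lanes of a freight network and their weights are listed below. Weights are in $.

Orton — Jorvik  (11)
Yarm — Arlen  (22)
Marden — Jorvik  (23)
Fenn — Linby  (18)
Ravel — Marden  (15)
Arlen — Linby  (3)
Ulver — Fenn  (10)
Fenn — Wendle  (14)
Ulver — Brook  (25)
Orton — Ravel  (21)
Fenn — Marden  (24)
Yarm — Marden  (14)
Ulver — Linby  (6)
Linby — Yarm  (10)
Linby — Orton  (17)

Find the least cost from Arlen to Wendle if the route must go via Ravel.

$94

Shortest Arlen→Ravel: Arlen–Linby–Orton–Ravel = 41
Best Ravel to Wendle: Ravel–Marden–Fenn–Wendle costing 53
Total via Ravel: 41 + 53 = $94.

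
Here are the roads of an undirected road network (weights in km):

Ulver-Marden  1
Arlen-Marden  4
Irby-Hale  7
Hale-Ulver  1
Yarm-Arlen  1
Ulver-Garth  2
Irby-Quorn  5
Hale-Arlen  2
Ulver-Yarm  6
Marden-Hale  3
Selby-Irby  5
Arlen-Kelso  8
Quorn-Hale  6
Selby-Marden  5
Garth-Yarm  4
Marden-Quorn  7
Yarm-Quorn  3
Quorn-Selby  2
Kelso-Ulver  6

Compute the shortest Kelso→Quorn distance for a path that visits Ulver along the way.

13 km

Shortest Kelso→Ulver: Kelso → Ulver = 6
Best Ulver to Quorn: Ulver → Hale → Quorn costing 7
Total via Ulver: 6 + 7 = 13 km.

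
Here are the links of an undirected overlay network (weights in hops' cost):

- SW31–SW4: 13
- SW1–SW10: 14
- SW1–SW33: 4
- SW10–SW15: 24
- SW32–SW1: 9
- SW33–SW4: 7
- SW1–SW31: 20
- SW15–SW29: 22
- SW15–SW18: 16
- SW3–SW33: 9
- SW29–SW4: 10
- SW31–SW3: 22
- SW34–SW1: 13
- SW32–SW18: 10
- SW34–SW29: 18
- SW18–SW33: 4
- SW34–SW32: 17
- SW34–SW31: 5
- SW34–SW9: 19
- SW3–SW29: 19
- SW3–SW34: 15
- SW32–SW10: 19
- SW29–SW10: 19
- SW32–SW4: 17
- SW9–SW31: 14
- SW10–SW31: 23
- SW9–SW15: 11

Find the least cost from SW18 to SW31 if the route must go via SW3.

Shortest SW18→SW3: SW18–SW33–SW3 = 13
Shortest SW3→SW31: SW3–SW34–SW31 = 20
Total via SW3: 13 + 20 = 33 hops' cost.

33 hops' cost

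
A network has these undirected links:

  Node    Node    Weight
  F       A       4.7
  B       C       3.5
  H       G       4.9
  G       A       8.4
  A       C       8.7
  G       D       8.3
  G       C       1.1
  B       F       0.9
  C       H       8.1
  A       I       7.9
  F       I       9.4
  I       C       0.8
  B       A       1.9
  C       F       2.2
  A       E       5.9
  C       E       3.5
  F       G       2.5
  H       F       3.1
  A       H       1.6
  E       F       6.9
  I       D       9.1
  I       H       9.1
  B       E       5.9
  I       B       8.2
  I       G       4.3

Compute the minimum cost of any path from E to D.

12.9

Running Dijkstra from E:
E: 0
C: 3.5  (via E)
I: 4.3  (via C)
G: 4.6  (via C)
F: 5.7  (via C)
A: 5.9  (via E)
B: 5.9  (via E)
H: 7.5  (via A)
D: 12.9  (via G)
Shortest route: E–C–G–D = 12.9.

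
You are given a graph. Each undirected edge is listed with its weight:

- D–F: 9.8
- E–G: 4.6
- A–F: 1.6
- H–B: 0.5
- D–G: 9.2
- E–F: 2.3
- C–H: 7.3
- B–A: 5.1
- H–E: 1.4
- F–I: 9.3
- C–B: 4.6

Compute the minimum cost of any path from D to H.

13.5

Shortest distances from D:
D: 0
G: 9.2  (via D)
F: 9.8  (via D)
A: 11.4  (via F)
E: 12.1  (via F)
H: 13.5  (via E)
Shortest route: D → F → E → H = 13.5.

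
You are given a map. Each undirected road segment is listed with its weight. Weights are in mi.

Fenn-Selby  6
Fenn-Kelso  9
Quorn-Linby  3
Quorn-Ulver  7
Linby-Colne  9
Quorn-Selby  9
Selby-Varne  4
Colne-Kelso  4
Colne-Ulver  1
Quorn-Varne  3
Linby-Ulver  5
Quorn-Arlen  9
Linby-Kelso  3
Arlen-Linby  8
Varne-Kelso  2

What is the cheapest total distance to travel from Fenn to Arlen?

Candidate routes:
Fenn - Kelso - Linby - Arlen: 9+3+8 = 20
Fenn - Selby - Varne - Quorn - Arlen: 6+4+3+9 = 22
The minimum is 20 mi via Fenn - Kelso - Linby - Arlen.

20 mi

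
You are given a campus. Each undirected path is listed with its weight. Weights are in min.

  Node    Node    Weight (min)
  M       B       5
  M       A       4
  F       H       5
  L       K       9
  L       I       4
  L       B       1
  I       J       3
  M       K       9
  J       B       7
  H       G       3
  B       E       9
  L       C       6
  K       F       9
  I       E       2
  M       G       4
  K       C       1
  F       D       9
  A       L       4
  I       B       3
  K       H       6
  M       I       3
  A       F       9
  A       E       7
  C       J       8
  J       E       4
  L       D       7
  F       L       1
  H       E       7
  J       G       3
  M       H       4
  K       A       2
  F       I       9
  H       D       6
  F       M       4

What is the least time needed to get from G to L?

Shortest distances from G:
G: 0
H: 3  (via G)
J: 3  (via G)
M: 4  (via G)
I: 6  (via J)
E: 7  (via J)
A: 8  (via M)
F: 8  (via H)
B: 9  (via M)
D: 9  (via H)
K: 9  (via H)
L: 9  (via F)
Shortest route: G → H → F → L = 9 min.

9 min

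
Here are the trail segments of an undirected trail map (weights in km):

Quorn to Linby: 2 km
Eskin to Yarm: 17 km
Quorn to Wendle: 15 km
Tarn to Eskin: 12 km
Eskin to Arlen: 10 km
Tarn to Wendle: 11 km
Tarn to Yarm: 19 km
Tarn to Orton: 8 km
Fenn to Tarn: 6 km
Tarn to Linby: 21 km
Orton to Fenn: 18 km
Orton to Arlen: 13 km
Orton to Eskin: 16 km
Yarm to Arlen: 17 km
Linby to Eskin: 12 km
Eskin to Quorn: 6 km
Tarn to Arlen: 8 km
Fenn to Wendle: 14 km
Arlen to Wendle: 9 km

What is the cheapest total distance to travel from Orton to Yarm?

27 km

Settle nodes by increasing distance from Orton:
Orton: 0
Tarn: 8  (via Orton)
Arlen: 13  (via Orton)
Fenn: 14  (via Tarn)
Eskin: 16  (via Orton)
Wendle: 19  (via Tarn)
Quorn: 22  (via Eskin)
Linby: 24  (via Quorn)
Yarm: 27  (via Tarn)
Shortest route: Orton → Tarn → Yarm = 27 km.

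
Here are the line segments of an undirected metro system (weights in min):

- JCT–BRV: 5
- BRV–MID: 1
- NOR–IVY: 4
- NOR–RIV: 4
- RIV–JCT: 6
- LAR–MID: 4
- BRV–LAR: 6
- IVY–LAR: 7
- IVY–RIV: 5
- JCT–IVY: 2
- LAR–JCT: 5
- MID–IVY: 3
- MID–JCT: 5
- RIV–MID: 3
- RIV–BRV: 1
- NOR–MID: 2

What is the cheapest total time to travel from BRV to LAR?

Shortest distances from BRV:
BRV: 0
MID: 1  (via BRV)
RIV: 1  (via BRV)
NOR: 3  (via MID)
IVY: 4  (via MID)
LAR: 5  (via MID)
Shortest route: BRV–MID–LAR = 5 min.

5 min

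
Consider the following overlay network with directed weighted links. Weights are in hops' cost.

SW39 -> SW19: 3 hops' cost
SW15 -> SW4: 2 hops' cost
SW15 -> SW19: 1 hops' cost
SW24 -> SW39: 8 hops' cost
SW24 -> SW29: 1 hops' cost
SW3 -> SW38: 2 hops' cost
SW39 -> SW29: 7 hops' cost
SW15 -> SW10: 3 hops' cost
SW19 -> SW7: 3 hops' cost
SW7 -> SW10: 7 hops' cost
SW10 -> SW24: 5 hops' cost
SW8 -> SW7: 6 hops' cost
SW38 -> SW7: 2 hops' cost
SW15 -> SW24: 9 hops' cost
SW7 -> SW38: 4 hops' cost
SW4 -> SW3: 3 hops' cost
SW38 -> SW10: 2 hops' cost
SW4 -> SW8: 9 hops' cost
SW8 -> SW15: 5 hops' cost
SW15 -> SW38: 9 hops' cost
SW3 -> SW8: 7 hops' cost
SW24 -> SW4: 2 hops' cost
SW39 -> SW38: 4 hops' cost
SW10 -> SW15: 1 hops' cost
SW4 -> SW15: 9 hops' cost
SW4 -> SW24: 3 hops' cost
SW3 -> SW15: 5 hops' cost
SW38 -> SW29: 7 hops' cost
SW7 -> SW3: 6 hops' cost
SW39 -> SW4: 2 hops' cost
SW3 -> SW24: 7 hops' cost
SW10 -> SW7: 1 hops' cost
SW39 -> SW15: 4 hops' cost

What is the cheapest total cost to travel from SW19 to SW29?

14 hops' cost

Settle nodes by increasing distance from SW19:
SW19: 0
SW7: 3  (via SW19)
SW38: 7  (via SW7)
SW3: 9  (via SW7)
SW10: 9  (via SW38)
SW15: 10  (via SW10)
SW4: 12  (via SW15)
SW24: 14  (via SW10)
SW29: 14  (via SW38)
Shortest route: SW19 → SW7 → SW38 → SW29 = 14 hops' cost.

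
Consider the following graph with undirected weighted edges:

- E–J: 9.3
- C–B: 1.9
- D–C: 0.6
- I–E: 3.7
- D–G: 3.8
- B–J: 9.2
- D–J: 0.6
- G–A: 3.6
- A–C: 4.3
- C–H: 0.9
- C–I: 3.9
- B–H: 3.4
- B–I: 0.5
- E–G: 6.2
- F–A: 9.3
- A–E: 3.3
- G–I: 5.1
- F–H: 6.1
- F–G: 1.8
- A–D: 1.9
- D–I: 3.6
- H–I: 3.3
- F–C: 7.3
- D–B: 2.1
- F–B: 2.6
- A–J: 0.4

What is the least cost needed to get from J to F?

Settle nodes by increasing distance from J:
J: 0
A: 0.4  (via J)
D: 0.6  (via J)
C: 1.2  (via D)
H: 2.1  (via C)
B: 2.7  (via D)
I: 3.2  (via B)
E: 3.7  (via A)
G: 4  (via A)
F: 5.3  (via B)
Shortest route: J–D–B–F = 5.3.

5.3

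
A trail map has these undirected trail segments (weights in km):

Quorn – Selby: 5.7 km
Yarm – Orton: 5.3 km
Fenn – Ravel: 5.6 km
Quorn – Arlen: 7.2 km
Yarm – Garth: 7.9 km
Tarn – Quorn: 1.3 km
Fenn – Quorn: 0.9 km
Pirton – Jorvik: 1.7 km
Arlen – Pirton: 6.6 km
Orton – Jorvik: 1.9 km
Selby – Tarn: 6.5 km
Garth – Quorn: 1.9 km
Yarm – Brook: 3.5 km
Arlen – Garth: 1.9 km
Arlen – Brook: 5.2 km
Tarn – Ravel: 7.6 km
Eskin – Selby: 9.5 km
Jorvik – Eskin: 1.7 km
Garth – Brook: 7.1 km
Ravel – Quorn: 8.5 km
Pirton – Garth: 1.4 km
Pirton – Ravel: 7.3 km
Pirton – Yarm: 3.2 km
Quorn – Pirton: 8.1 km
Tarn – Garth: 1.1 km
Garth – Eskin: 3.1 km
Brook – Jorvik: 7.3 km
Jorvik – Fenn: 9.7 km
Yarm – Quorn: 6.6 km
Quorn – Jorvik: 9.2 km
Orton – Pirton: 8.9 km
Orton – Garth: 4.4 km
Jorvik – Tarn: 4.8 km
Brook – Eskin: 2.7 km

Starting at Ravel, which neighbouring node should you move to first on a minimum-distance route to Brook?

Enumerating some paths:
Ravel–Tarn–Garth–Eskin–Brook: 7.6+1.1+3.1+2.7 = 14.5
Ravel–Pirton–Jorvik–Eskin–Brook: 7.3+1.7+1.7+2.7 = 13.4
Ravel–Fenn–Quorn–Garth–Eskin–Brook: 5.6+0.9+1.9+3.1+2.7 = 14.2
Ravel–Pirton–Yarm–Brook: 7.3+3.2+3.5 = 14
The minimum is 13.4 km via Ravel–Pirton–Jorvik–Eskin–Brook.
So from Ravel the first move is to Pirton.

Pirton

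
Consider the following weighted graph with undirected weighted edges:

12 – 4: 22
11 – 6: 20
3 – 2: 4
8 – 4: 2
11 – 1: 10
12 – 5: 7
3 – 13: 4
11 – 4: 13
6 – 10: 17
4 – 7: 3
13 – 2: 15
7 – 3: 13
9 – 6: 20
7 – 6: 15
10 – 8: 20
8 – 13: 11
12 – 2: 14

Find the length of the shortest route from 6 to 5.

Candidate routes:
6–7–4–12–5: 15+3+22+7 = 47
6–7–3–2–12–5: 15+13+4+14+7 = 53
The minimum is 47 via 6–7–4–12–5.

47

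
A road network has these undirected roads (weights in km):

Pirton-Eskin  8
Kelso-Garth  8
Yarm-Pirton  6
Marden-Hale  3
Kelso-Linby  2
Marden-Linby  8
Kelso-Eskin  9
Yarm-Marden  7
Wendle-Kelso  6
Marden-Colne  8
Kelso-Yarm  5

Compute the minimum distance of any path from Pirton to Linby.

13 km

Enumerating some paths:
Pirton–Eskin–Kelso–Linby: 8+9+2 = 19
Pirton–Yarm–Marden–Linby: 6+7+8 = 21
Pirton–Yarm–Kelso–Linby: 6+5+2 = 13
The minimum is 13 km via Pirton–Yarm–Kelso–Linby.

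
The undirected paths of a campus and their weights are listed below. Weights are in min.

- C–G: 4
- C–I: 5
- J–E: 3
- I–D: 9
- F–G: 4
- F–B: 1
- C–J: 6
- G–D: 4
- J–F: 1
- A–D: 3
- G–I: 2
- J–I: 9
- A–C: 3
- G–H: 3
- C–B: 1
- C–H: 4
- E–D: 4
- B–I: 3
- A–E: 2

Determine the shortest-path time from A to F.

5 min

Running Dijkstra from A:
A: 0
E: 2  (via A)
C: 3  (via A)
D: 3  (via A)
B: 4  (via C)
F: 5  (via B)
Shortest route: A–C–B–F = 5 min.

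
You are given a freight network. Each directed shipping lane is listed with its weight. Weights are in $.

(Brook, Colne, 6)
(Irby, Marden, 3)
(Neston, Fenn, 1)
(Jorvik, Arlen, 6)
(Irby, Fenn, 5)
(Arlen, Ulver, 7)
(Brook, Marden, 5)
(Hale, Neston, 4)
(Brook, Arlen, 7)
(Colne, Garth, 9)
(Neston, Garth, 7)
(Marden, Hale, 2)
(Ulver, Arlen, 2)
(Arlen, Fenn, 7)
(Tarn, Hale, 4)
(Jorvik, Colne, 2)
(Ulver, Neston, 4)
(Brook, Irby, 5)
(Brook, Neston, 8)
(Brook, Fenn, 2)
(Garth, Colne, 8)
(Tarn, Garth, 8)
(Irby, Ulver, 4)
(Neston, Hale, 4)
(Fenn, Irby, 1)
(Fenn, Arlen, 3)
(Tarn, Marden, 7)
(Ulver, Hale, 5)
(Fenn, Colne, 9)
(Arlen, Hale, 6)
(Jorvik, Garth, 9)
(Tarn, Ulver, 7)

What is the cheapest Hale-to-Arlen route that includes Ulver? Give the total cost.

$12

Best Hale to Ulver: Hale–Neston–Fenn–Irby–Ulver costing 10
Shortest Ulver→Arlen: Ulver–Arlen = 2
Total via Ulver: 10 + 2 = $12.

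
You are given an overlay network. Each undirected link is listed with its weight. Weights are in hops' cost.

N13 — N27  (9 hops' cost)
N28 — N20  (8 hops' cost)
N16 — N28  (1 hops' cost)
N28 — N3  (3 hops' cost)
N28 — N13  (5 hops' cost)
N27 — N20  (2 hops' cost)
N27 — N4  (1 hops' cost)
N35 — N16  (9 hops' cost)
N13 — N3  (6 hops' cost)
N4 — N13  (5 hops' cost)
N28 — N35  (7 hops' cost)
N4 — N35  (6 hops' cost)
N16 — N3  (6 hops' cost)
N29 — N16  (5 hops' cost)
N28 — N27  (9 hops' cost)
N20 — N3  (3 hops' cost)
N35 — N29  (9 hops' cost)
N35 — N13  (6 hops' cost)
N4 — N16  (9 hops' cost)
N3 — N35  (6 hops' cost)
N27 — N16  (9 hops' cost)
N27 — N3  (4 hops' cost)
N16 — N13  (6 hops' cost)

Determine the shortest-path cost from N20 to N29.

Running Dijkstra from N20:
N20: 0
N27: 2  (via N20)
N3: 3  (via N20)
N4: 3  (via N27)
N28: 6  (via N3)
N16: 7  (via N28)
N13: 8  (via N4)
N35: 9  (via N3)
N29: 12  (via N16)
Shortest route: N20–N3–N28–N16–N29 = 12 hops' cost.

12 hops' cost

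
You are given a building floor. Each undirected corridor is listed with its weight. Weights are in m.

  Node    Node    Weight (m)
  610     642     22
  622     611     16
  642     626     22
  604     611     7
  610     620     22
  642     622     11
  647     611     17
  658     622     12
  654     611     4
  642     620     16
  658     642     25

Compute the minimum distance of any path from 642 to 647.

44 m

Running Dijkstra from 642:
642: 0
622: 11  (via 642)
620: 16  (via 642)
610: 22  (via 642)
626: 22  (via 642)
658: 23  (via 622)
611: 27  (via 622)
654: 31  (via 611)
604: 34  (via 611)
647: 44  (via 611)
Shortest route: 642 → 622 → 611 → 647 = 44 m.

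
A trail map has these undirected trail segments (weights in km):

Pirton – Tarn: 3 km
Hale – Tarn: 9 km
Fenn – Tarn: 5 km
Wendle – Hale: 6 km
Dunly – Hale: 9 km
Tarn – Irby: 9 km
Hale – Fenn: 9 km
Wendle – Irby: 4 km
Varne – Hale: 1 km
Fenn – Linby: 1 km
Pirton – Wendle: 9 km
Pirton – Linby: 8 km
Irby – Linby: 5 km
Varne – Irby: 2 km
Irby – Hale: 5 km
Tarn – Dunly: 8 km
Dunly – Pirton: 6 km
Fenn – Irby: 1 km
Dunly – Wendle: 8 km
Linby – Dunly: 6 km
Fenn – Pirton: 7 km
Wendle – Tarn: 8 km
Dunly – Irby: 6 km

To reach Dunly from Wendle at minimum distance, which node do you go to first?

Dunly

Compare a few routes:
Wendle - Irby - Fenn - Linby - Dunly: 4+1+1+6 = 12
Wendle - Irby - Dunly: 4+6 = 10
Wendle - Dunly: 8 = 8
Cheapest is Wendle - Dunly at 8 km.
So from Wendle the first move is to Dunly.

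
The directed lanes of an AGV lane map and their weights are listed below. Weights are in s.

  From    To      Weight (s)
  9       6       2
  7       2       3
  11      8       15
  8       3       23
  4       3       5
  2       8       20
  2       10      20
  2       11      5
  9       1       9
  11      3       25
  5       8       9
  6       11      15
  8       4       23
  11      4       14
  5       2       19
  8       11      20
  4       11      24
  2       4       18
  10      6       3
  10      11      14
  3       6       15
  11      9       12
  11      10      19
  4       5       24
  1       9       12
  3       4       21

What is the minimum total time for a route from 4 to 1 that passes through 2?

69 s

Best 4 to 2: 4–5–2 costing 43
Shortest 2→1: 2–11–9–1 = 26
Total via 2: 43 + 26 = 69 s.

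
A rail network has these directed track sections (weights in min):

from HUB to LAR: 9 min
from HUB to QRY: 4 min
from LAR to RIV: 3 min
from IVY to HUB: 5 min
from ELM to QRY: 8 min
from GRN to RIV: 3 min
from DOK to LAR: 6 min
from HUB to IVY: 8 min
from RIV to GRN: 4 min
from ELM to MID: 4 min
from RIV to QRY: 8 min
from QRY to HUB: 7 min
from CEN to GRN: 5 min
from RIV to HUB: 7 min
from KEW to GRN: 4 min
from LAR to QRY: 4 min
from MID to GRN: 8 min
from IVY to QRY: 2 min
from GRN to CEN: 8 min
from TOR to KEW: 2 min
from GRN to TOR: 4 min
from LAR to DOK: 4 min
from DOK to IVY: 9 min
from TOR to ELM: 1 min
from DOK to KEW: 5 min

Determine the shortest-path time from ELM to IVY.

Candidate routes:
ELM–MID–GRN–RIV–HUB–IVY: 4+8+3+7+8 = 30
ELM–QRY–HUB–IVY: 8+7+8 = 23
ELM–QRY–HUB–LAR–DOK–IVY: 8+7+9+4+9 = 37
The minimum is 23 min via ELM–QRY–HUB–IVY.

23 min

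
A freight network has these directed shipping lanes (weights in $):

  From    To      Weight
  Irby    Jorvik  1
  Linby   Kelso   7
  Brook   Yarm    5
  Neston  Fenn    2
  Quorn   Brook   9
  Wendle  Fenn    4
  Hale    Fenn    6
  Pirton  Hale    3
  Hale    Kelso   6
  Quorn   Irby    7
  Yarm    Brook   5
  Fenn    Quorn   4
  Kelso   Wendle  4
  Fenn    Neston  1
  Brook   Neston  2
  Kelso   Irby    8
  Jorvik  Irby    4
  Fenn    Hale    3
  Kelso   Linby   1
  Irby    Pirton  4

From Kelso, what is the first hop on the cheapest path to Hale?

Candidate routes:
Kelso → Wendle → Fenn → Hale: 4+4+3 = 11
Kelso → Irby → Pirton → Hale: 8+4+3 = 15
The minimum is $11 via Kelso → Wendle → Fenn → Hale.
So from Kelso the first move is to Wendle.

Wendle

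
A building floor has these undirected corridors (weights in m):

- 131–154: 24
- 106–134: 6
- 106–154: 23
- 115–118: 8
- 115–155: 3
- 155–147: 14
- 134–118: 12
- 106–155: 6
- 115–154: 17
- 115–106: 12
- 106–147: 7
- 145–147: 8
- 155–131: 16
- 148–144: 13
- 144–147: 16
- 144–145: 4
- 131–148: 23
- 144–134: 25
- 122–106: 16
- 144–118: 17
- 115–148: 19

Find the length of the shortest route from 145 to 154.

38 m

Running Dijkstra from 145:
145: 0
144: 4  (via 145)
147: 8  (via 145)
106: 15  (via 147)
148: 17  (via 144)
118: 21  (via 144)
155: 21  (via 106)
134: 21  (via 106)
115: 24  (via 155)
122: 31  (via 106)
131: 37  (via 155)
154: 38  (via 106)
Shortest route: 145–147–106–154 = 38 m.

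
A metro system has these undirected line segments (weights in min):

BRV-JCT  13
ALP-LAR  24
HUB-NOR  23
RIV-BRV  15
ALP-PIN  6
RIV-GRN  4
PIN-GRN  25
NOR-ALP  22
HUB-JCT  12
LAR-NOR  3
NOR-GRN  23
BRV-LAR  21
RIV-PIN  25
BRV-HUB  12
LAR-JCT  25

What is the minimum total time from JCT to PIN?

Shortest distances from JCT:
JCT: 0
HUB: 12  (via JCT)
BRV: 13  (via JCT)
LAR: 25  (via JCT)
NOR: 28  (via LAR)
RIV: 28  (via BRV)
GRN: 32  (via RIV)
ALP: 49  (via LAR)
PIN: 53  (via RIV)
Shortest route: JCT–BRV–RIV–PIN = 53 min.

53 min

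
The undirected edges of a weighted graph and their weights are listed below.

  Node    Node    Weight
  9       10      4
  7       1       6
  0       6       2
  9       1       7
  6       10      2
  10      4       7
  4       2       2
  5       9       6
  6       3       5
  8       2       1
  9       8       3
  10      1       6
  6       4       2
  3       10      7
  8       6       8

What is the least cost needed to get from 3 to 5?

17

Running Dijkstra from 3:
3: 0
6: 5  (via 3)
0: 7  (via 6)
4: 7  (via 6)
10: 7  (via 3)
2: 9  (via 4)
8: 10  (via 2)
9: 11  (via 10)
1: 13  (via 10)
5: 17  (via 9)
Shortest route: 3–10–9–5 = 17.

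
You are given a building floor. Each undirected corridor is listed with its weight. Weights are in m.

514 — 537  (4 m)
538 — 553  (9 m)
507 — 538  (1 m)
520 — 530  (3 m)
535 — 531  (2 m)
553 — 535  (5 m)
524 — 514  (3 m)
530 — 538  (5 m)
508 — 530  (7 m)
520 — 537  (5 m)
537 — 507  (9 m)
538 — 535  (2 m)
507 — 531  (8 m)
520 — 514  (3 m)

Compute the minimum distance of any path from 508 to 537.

15 m

Enumerating some paths:
508–530–538–507–537: 7+5+1+9 = 22
508–530–520–537: 7+3+5 = 15
508–530–520–514–537: 7+3+3+4 = 17
The minimum is 15 m via 508–530–520–537.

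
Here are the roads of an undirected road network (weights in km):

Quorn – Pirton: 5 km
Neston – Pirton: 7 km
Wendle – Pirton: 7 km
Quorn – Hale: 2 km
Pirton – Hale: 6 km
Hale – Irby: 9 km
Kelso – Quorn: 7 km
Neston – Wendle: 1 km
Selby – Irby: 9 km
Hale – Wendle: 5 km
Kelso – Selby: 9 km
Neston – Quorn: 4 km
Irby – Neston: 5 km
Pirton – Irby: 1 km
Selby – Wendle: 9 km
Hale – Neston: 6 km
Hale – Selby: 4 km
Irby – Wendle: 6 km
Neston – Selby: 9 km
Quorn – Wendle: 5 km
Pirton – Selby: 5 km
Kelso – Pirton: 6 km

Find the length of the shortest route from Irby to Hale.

7 km

Compare a few routes:
Irby → Hale: 9 = 9
Irby → Pirton → Hale: 1+6 = 7
Irby → Pirton → Quorn → Hale: 1+5+2 = 8
Cheapest is Irby → Pirton → Hale at 7 km.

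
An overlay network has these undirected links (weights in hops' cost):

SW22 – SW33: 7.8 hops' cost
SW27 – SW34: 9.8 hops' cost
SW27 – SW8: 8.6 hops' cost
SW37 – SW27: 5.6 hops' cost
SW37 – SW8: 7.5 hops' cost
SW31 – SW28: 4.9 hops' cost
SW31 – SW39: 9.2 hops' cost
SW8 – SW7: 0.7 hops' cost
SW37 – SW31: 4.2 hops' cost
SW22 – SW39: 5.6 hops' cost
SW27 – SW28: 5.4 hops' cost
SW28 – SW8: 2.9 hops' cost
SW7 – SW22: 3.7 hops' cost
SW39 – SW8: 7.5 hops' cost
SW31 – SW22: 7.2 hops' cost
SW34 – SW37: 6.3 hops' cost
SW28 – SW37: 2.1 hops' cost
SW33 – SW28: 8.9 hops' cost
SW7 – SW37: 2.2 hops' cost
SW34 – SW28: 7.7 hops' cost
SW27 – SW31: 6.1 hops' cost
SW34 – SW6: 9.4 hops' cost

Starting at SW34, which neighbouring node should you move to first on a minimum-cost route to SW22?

SW37

Enumerating some paths:
SW34–SW37–SW7–SW22: 6.3+2.2+3.7 = 12.2
SW34–SW28–SW8–SW7–SW22: 7.7+2.9+0.7+3.7 = 15
The minimum is 12.2 hops' cost via SW34–SW37–SW7–SW22.
So from SW34 the first move is to SW37.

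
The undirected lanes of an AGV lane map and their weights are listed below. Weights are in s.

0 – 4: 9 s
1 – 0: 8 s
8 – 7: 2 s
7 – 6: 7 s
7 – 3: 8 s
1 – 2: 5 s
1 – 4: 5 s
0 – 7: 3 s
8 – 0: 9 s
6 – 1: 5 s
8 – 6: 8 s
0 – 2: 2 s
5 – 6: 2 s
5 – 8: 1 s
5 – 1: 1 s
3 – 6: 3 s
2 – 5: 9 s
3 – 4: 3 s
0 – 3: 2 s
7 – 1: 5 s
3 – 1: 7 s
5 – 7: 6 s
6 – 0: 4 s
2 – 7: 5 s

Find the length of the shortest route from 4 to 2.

7 s

Enumerating some paths:
4 → 1 → 2: 5+5 = 10
4 → 3 → 0 → 2: 3+2+2 = 7
The minimum is 7 s via 4 → 3 → 0 → 2.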